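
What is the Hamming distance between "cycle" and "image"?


Comparing character by character (same length = 5):
  Pos 0: 'c' vs 'i' !=
  Pos 1: 'y' vs 'm' !=
  Pos 2: 'c' vs 'a' !=
  Pos 3: 'l' vs 'g' !=
  Pos 4: 'e' vs 'e' =
Hamming distance = 4


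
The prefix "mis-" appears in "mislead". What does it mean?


Prefix: mis-
Example: mislead = mis- + lead
Meaning = wrongly


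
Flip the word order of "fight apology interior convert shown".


Original: "fight apology interior convert shown"
Words (1..n): fight | apology | interior | convert | shown
Reversed (n..1): shown | convert | interior | apology | fight
Result = "shown convert interior apology fight"


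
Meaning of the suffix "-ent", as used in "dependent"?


Suffix: -ent
Example: dependent = depend + -ent
Meaning = one who / that which


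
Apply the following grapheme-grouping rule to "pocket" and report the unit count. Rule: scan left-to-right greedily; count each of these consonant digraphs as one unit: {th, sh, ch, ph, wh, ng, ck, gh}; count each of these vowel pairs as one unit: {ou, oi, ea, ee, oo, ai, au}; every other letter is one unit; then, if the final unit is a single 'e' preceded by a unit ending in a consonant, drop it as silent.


Word: "pocket" (6 letters)
Left-to-right scan:
  (1) 'p' (letter)
  (2) 'o' (letter)
  (3) 'ck' (digraph)
  (4) 'e' (letter)
  (5) 't' (letter)
Units from scan: 5
Sound units = 5 units


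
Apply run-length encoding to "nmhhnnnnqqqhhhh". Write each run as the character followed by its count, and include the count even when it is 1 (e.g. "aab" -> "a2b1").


String: "nmhhnnnnqqqhhhh"
Scanning for consecutive runs:
  'n' x 1
  'm' x 1
  'h' x 2
  'n' x 4
  'q' x 3
  'h' x 4
RLE = "n1m1h2n4q3h4"


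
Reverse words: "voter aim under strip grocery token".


Original: "voter aim under strip grocery token"
Words (1..n): voter | aim | under | strip | grocery | token
Reversed (n..1): token | grocery | strip | under | aim | voter
Result = "token grocery strip under aim voter"


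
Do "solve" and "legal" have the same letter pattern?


Pattern of "solve": [0, 1, 2, 3, 4]
Pattern of "legal": [0, 1, 2, 3, 0]
Patterns do not match
Same pattern = No


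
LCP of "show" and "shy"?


Word 1: "show"
Word 2: "shy"
Comparing from start:
  Pos 0: 's' == 's'
  Pos 1: 'h' == 'h'
  Pos 2: 'o' != 'y' (stop)
LCP = "sh" (length 2)


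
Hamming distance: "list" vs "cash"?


Comparing character by character (same length = 4):
  Pos 0: 'l' vs 'c' !=
  Pos 1: 'i' vs 'a' !=
  Pos 2: 's' vs 's' =
  Pos 3: 't' vs 'h' !=
Hamming distance = 3


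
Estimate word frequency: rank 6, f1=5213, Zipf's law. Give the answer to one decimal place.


Zipf's law: f(r) = f(1) / r
f(1) = 5213
f(6) = 5213 / 6
= 868.8 occurrences


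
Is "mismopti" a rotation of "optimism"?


Word: "optimism", Candidate: "mismopti"
Method: check if candidate is substring of word+word
"optimismoptimism" contains "mismopti"? Yes
Is rotation = Yes


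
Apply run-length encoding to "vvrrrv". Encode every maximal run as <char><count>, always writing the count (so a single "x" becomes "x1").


String: "vvrrrv"
Scanning for consecutive runs:
  'v' x 2
  'r' x 3
  'v' x 1
RLE = "v2r3v1"


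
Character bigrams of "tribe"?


Word: "tribe" (length 5)
Number of bigrams = 5 - 2 + 1 = 4
  Position 0: "tr"
  Position 1: "ri"
  Position 2: "ib"
  Position 3: "be"
Bigrams = "tr", "ri", "ib", "be"


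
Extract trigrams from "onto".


Word: "onto" (length 4)
Number of trigrams = 4 - 3 + 1 = 2
  Position 0: "ont"
  Position 1: "nto"
Trigrams = "ont", "nto"


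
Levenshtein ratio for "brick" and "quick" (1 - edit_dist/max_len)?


Word 1: "brick" (length 5)
Word 2: "quick" (length 5)
One optimal edit sequence:
  1. substitute 'b' -> 'q'  (+1)
  2. substitute 'r' -> 'u'  (+1)
  3. keep 'i'
  4. keep 'c'
  5. keep 'k'
Edit distance = 2
Max length = max(5, 5) = 5
Similarity = 1 - 2/5
= 0.6000


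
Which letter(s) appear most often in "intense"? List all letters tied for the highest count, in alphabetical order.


Word: "intense"
Letter counts:
  'e': 2
  'i': 1
  'n': 2
  's': 1
  't': 1
Maximum count = 2
Most frequent = 'e', 'n' (2 times each)


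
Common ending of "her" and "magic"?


Word 1: "her"
Word 2: "magic"
Comparing from end:
  Pos -1: 'r' != 'c' (stop)
LCS = "" (length 0)


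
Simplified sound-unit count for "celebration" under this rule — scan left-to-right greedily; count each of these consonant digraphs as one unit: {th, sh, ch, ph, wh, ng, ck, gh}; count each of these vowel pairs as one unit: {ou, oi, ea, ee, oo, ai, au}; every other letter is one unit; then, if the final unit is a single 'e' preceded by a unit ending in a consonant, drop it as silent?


Word: "celebration" (11 letters)
Left-to-right scan:
  (1) 'c' (letter)
  (2) 'e' (letter)
  (3) 'l' (letter)
  (4) 'e' (letter)
  (5) 'b' (letter)
  (6) 'r' (letter)
  (7) 'a' (letter)
  (8) 't' (letter)
  (9) 'i' (letter)
  (10) 'o' (letter)
  (11) 'n' (letter)
Units from scan: 11
Sound units = 11 units


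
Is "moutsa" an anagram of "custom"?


Word 1: "custom" → sorted: cmostu
Word 2: "moutsa" → sorted: amostu
Same letters? cmostu != amostu
Anagram = No


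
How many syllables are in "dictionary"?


Word: "dictionary"
Syllable breakdown: dic | tion | ar | y
Counting: 4 parts
= 4 syllables


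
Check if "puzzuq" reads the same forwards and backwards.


Word: "puzzuq"
Reversed: "quzzup"
Forward == Backward? puzzuq != quzzup
Palindrome = No


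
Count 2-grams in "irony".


Word: "irony" (length 5)
Number of 2-grams = length - 2 + 1 = 5 - 2 + 1
= 4


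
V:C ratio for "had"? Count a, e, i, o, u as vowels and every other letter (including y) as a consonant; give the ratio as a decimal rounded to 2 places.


Word: "had"
Vowels (a,e,i,o,u): 1
Consonants: 2
Ratio = 1/2
= 0.50


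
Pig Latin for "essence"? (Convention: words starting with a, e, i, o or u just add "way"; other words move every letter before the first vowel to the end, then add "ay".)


Word: "essence"
Starts with vowel → add 'way'
Pig Latin = "essenceway"


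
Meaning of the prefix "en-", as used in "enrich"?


Prefix: en-
Example: enrich = en- + rich
Meaning = cause to / put into


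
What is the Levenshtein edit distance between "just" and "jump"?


Word 1: "just" (length 4)
Word 2: "jump" (length 4)
One optimal edit sequence (insert/delete/substitute each cost 1):
  1. keep 'j'
  2. keep 'u'
  3. substitute 's' -> 'm'  (+1)
  4. substitute 't' -> 'p'  (+1)
Total edit operations: 2
Edit distance = 2


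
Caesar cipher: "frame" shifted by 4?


Word: "frame"
Shift: 4
Each letter → (letter + shift) mod 26:
  'f' (5) + 4 = 9 → 'j'
  'r' (17) + 4 = 21 → 'v'
  'a' (0) + 4 = 4 → 'e'
  'm' (12) + 4 = 16 → 'q'
  'e' (4) + 4 = 8 → 'i'
Result = "jveqi"


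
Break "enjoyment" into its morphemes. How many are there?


Word: "enjoyment"
Morphemes: en- / joy / -ment
Each morpheme carries meaning
= 3 morphemes


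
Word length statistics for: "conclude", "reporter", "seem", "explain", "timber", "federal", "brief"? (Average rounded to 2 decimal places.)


Lengths: "conclude"=8, "reporter"=8, "seem"=4, "explain"=7, "timber"=6, "federal"=7, "brief"=5
Sum = 45, Count = 7
Average = 45/7 = 6.43
= avg=6.43, min=4, max=8


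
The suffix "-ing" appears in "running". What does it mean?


Suffix: -ing
Example: running = run + -ing, with a spelling change
Meaning = present participle


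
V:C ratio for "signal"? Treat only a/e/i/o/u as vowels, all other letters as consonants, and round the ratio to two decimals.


Word: "signal"
Vowels (a,e,i,o,u): 2
Consonants: 4
Ratio = 2/4
= 0.50


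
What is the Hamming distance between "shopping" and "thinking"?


Comparing character by character (same length = 8):
  Pos 0: 's' vs 't' !=
  Pos 1: 'h' vs 'h' =
  Pos 2: 'o' vs 'i' !=
  Pos 3: 'p' vs 'n' !=
  Pos 4: 'p' vs 'k' !=
  Pos 5: 'i' vs 'i' =
  Pos 6: 'n' vs 'n' =
  Pos 7: 'g' vs 'g' =
Hamming distance = 4


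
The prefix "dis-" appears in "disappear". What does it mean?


Prefix: dis-
Example: disappear = dis- + appear
Meaning = not / opposite


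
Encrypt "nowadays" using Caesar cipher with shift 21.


Word: "nowadays"
Shift: 21
Each letter → (letter + shift) mod 26:
  'n' (13) + 21 = 8 → 'i'
  'o' (14) + 21 = 9 → 'j'
  'w' (22) + 21 = 17 → 'r'
  'a' (0) + 21 = 21 → 'v'
  'd' (3) + 21 = 24 → 'y'
  'a' (0) + 21 = 21 → 'v'
  'y' (24) + 21 = 19 → 't'
  's' (18) + 21 = 13 → 'n'
Result = "ijrvyvtn"


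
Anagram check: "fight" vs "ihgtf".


Word 1: "fight" → sorted: fghit
Word 2: "ihgtf" → sorted: fghit
Same letters? fghit == fghit
Anagram = Yes


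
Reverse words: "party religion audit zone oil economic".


Original: "party religion audit zone oil economic"
Words (1..n): party | religion | audit | zone | oil | economic
Reversed (n..1): economic | oil | zone | audit | religion | party
Result = "economic oil zone audit religion party"


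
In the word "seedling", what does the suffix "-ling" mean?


Suffix: -ling
Example: seedling (seed + -ling)
Meaning = small / young


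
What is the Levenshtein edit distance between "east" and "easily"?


Word 1: "east" (length 4)
Word 2: "easily" (length 6)
One optimal edit sequence (insert/delete/substitute each cost 1):
  1. keep 'e'
  2. keep 'a'
  3. keep 's'
  4. insert 'i'  (+1)
  5. insert 'l'  (+1)
  6. substitute 't' -> 'y'  (+1)
Total edit operations: 3
Edit distance = 3


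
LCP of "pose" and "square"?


Word 1: "pose"
Word 2: "square"
Comparing from start:
  Pos 0: 'p' != 's' (stop)
LCP = "" (length 0)


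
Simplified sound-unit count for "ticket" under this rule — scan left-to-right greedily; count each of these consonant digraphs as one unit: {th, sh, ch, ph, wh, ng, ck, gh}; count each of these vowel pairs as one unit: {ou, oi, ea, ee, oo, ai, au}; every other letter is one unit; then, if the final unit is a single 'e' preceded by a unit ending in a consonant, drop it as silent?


Word: "ticket" (6 letters)
Left-to-right scan:
  [1] 't' (letter)
  [2] 'i' (letter)
  [3] 'ck' (digraph)
  [4] 'e' (letter)
  [5] 't' (letter)
Units from scan: 5
Sound units = 5 units


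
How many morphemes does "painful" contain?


Word: "painful"
Morphemes: pain + -ful
Each morpheme carries meaning
= 2 morphemes


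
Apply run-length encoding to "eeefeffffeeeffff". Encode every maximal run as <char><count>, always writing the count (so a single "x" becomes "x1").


String: "eeefeffffeeeffff"
Scanning for consecutive runs:
  'e' x 3
  'f' x 1
  'e' x 1
  'f' x 4
  'e' x 3
  'f' x 4
RLE = "e3f1e1f4e3f4"


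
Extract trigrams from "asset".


Word: "asset" (length 5)
Number of trigrams = 5 - 3 + 1 = 3
  Position 0: "ass"
  Position 1: "sse"
  Position 2: "set"
Trigrams = "ass", "sse", "set"


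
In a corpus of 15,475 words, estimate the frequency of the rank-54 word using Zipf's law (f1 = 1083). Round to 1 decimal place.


Zipf's law: f(r) = f(1) / r
f(1) = 1083
f(54) = 1083 / 54
= 20.1 occurrences


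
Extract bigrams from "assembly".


Word: "assembly" (length 8)
Number of bigrams = 8 - 2 + 1 = 7
  Position 0: "as"
  Position 1: "ss"
  Position 2: "se"
  Position 3: "em"
  Position 4: "mb"
  Position 5: "bl"
  Position 6: "ly"
Bigrams = "as", "ss", "se", "em", "mb", "bl", "ly"


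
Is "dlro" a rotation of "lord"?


Word: "lord", Candidate: "dlro"
Method: check if candidate is substring of word+word
"lordlord" contains "dlro"? No
Is rotation = No


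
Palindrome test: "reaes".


Word: "reaes"
Reversed: "seaer"
Forward == Backward? reaes != seaer
Palindrome = No


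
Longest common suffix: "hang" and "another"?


Word 1: "hang"
Word 2: "another"
Comparing from end:
  Pos -1: 'g' != 'r' (stop)
LCS = "" (length 0)


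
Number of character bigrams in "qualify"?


Word: "qualify" (length 7)
Number of 2-grams = length - 2 + 1 = 7 - 2 + 1
= 6


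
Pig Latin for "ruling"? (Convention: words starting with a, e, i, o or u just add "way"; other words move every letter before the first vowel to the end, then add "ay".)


Word: "ruling"
Starts with consonant(s) → move to end, add 'ay'
Consonant cluster: "r"
Pig Latin = "ulingray"


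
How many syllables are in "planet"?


Word: "planet"
Syllable breakdown: plan · et
Counting: 2 parts
= 2 syllables


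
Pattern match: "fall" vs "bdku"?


Pattern of "fall": [0, 1, 2, 2]
Pattern of "bdku": [0, 1, 2, 3]
Patterns do not match
Same pattern = No


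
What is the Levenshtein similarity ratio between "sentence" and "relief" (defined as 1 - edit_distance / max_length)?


Word 1: "sentence" (length 8)
Word 2: "relief" (length 6)
One optimal edit sequence:
  1. substitute 's' -> 'r'  (+1)
  2. keep 'e'
  3. substitute 'n' -> 'l'  (+1)
  4. substitute 't' -> 'i'  (+1)
  5. keep 'e'
  6. delete 'n'  (+1)
  7. delete 'c'  (+1)
  8. substitute 'e' -> 'f'  (+1)
Edit distance = 6
Max length = max(8, 6) = 8
Similarity = 1 - 6/8
= 0.2500


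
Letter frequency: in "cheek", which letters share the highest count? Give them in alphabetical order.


Word: "cheek"
Letter counts:
  'c': 1
  'e': 2
  'h': 1
  'k': 1
Maximum count = 2
Most frequent = 'e' (2 times each)


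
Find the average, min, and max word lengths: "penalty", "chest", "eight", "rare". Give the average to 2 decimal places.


Lengths: "penalty"=7, "chest"=5, "eight"=5, "rare"=4
Sum = 21, Count = 4
Average = 21/4 = 5.25
= avg=5.25, min=4, max=7


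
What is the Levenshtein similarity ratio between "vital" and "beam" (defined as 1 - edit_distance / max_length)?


Word 1: "vital" (length 5)
Word 2: "beam" (length 4)
One optimal edit sequence:
  1. delete 'v'  (+1)
  2. substitute 'i' -> 'b'  (+1)
  3. substitute 't' -> 'e'  (+1)
  4. keep 'a'
  5. substitute 'l' -> 'm'  (+1)
Edit distance = 4
Max length = max(5, 4) = 5
Similarity = 1 - 4/5
= 0.2000


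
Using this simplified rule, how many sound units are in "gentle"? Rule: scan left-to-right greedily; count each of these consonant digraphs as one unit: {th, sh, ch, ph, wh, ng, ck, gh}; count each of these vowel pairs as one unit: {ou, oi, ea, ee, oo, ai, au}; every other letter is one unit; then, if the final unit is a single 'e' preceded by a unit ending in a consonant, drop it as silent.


Word: "gentle" (6 letters)
Left-to-right scan:
  1. 'g' (letter)
  2. 'e' (letter)
  3. 'n' (letter)
  4. 't' (letter)
  5. 'l' (letter)
  6. 'e' (letter)
Units from scan: 6
Final unit is 'e' after a consonant -> drop as silent (-1)
Sound units = 5 units


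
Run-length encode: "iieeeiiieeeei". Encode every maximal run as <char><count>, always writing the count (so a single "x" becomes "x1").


String: "iieeeiiieeeei"
Scanning for consecutive runs:
  'i' x 2
  'e' x 3
  'i' x 3
  'e' x 4
  'i' x 1
RLE = "i2e3i3e4i1"


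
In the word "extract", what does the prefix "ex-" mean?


Prefix: ex-
Example: extract (ex- + tract)
Meaning = out / former


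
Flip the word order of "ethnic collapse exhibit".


Original: "ethnic collapse exhibit"
Words (1..n): ethnic | collapse | exhibit
Reversed (n..1): exhibit | collapse | ethnic
Result = "exhibit collapse ethnic"


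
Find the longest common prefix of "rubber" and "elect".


Word 1: "rubber"
Word 2: "elect"
Comparing from start:
  Pos 0: 'r' != 'e' (stop)
LCP = "" (length 0)


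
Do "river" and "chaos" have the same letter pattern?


Pattern of "river": [0, 1, 2, 3, 0]
Pattern of "chaos": [0, 1, 2, 3, 4]
Patterns do not match
Same pattern = No


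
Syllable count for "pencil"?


Word: "pencil"
Syllable breakdown: pen | cil
Counting: 2 parts
= 2 syllables


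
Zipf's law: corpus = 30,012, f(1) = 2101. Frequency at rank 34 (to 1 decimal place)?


Zipf's law: f(r) = f(1) / r
f(1) = 2101
f(34) = 2101 / 34
= 61.8 occurrences


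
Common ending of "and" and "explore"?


Word 1: "and"
Word 2: "explore"
Comparing from end:
  Pos -1: 'd' != 'e' (stop)
LCS = "" (length 0)


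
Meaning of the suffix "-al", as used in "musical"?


Suffix: -al
Example: musical = music + -al
Meaning = relating to


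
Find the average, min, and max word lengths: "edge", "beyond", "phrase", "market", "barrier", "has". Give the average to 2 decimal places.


Lengths: "edge"=4, "beyond"=6, "phrase"=6, "market"=6, "barrier"=7, "has"=3
Sum = 32, Count = 6
Average = 32/6 = 5.33
= avg=5.33, min=3, max=7


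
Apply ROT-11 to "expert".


Word: "expert"
Shift: 11
Each letter → (letter + shift) mod 26:
  'e' (4) + 11 = 15 → 'p'
  'x' (23) + 11 = 8 → 'i'
  'p' (15) + 11 = 0 → 'a'
  'e' (4) + 11 = 15 → 'p'
  'r' (17) + 11 = 2 → 'c'
  't' (19) + 11 = 4 → 'e'
Result = "piapce"


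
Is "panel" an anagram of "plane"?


Word 1: "plane" → sorted: aelnp
Word 2: "panel" → sorted: aelnp
Same letters? aelnp == aelnp
Anagram = Yes


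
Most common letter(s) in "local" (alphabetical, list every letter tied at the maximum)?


Word: "local"
Letter counts:
  'a': 1
  'c': 1
  'l': 2
  'o': 1
Maximum count = 2
Most frequent = 'l' (2 times each)


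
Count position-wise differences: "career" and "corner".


Comparing character by character (same length = 6):
  Pos 0: 'c' vs 'c' =
  Pos 1: 'a' vs 'o' !=
  Pos 2: 'r' vs 'r' =
  Pos 3: 'e' vs 'n' !=
  Pos 4: 'e' vs 'e' =
  Pos 5: 'r' vs 'r' =
Hamming distance = 2


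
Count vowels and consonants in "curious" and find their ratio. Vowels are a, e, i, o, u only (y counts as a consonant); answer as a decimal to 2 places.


Word: "curious"
Vowels (a,e,i,o,u): 4
Consonants: 3
Ratio = 4/3
= 1.33


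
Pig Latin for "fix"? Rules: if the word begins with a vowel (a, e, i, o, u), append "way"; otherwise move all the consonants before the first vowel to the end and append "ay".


Word: "fix"
Starts with consonant(s) → move to end, add 'ay'
Consonant cluster: "f"
Pig Latin = "ixfay"


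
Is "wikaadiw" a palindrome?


Word: "wikaadiw"
Reversed: "widaakiw"
Forward == Backward? wikaadiw != widaakiw
Palindrome = No


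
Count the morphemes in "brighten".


Word: "brighten"
Morphemes: bright / -en
Each morpheme carries meaning
= 2 morphemes


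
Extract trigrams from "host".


Word: "host" (length 4)
Number of trigrams = 4 - 3 + 1 = 2
  Position 0: "hos"
  Position 1: "ost"
Trigrams = "hos", "ost"


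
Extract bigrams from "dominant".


Word: "dominant" (length 8)
Number of bigrams = 8 - 2 + 1 = 7
  Position 0: "do"
  Position 1: "om"
  Position 2: "mi"
  Position 3: "in"
  Position 4: "na"
  Position 5: "an"
  Position 6: "nt"
Bigrams = "do", "om", "mi", "in", "na", "an", "nt"


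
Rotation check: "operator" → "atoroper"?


Word: "operator", Candidate: "atoroper"
Method: check if candidate is substring of word+word
"operatoroperator" contains "atoroper"? Yes
Is rotation = Yes


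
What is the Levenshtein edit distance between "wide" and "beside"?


Word 1: "wide" (length 4)
Word 2: "beside" (length 6)
One optimal edit sequence (insert/delete/substitute each cost 1):
  1. insert 'b'  (+1)
  2. insert 'e'  (+1)
  3. substitute 'w' -> 's'  (+1)
  4. keep 'i'
  5. keep 'd'
  6. keep 'e'
Total edit operations: 3
Edit distance = 3


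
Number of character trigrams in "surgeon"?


Word: "surgeon" (length 7)
Number of 3-grams = length - 3 + 1 = 7 - 3 + 1
= 5


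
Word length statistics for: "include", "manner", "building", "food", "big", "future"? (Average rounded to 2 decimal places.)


Lengths: "include"=7, "manner"=6, "building"=8, "food"=4, "big"=3, "future"=6
Sum = 34, Count = 6
Average = 34/6 = 5.67
= avg=5.67, min=3, max=8


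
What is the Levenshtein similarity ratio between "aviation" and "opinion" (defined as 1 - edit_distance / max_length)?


Word 1: "aviation" (length 8)
Word 2: "opinion" (length 7)
One optimal edit sequence:
  1. substitute 'a' -> 'o'  (+1)
  2. substitute 'v' -> 'p'  (+1)
  3. keep 'i'
  4. delete 'a'  (+1)
  5. substitute 't' -> 'n'  (+1)
  6. keep 'i'
  7. keep 'o'
  8. keep 'n'
Edit distance = 4
Max length = max(8, 7) = 8
Similarity = 1 - 4/8
= 0.5000


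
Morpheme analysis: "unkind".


Word: "unkind"
Morphemes: un- / kind
Each morpheme carries meaning
= 2 morphemes


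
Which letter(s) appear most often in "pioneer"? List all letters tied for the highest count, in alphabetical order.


Word: "pioneer"
Letter counts:
  'e': 2
  'i': 1
  'n': 1
  'o': 1
  'p': 1
  'r': 1
Maximum count = 2
Most frequent = 'e' (2 times each)


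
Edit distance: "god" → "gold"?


Word 1: "god" (length 3)
Word 2: "gold" (length 4)
One optimal edit sequence (insert/delete/substitute each cost 1):
  1. keep 'g'
  2. keep 'o'
  3. insert 'l'  (+1)
  4. keep 'd'
Total edit operations: 1
Edit distance = 1


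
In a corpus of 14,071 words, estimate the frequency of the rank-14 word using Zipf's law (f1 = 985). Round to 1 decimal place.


Zipf's law: f(r) = f(1) / r
f(1) = 985
f(14) = 985 / 14
= 70.4 occurrences


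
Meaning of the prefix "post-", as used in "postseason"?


Prefix: post-
Example: postseason (post- + season)
Meaning = after


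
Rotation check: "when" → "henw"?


Word: "when", Candidate: "henw"
Method: check if candidate is substring of word+word
"whenwhen" contains "henw"? Yes
Is rotation = Yes


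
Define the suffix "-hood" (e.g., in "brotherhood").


Suffix: -hood
Example: brotherhood (brother + -hood)
Meaning = state / condition


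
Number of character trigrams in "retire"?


Word: "retire" (length 6)
Number of 3-grams = length - 3 + 1 = 6 - 3 + 1
= 4


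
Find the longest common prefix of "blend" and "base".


Word 1: "blend"
Word 2: "base"
Comparing from start:
  Pos 0: 'b' == 'b'
  Pos 1: 'l' != 'a' (stop)
LCP = "b" (length 1)


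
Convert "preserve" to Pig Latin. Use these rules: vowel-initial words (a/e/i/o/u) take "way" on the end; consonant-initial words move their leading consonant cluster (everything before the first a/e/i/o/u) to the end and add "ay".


Word: "preserve"
Starts with consonant(s) → move to end, add 'ay'
Consonant cluster: "pr"
Pig Latin = "eservepray"


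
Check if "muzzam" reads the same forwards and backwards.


Word: "muzzam"
Reversed: "mazzum"
Forward == Backward? muzzam != mazzum
Palindrome = No


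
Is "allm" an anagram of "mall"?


Word 1: "mall" → sorted: allm
Word 2: "allm" → sorted: allm
Same letters? allm == allm
Anagram = Yes


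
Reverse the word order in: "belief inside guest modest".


Original: "belief inside guest modest"
Words (1..n): belief | inside | guest | modest
Reversed (n..1): modest | guest | inside | belief
Result = "modest guest inside belief"


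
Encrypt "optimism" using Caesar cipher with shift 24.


Word: "optimism"
Shift: 24
Each letter → (letter + shift) mod 26:
  'o' (14) + 24 = 12 → 'm'
  'p' (15) + 24 = 13 → 'n'
  't' (19) + 24 = 17 → 'r'
  'i' (8) + 24 = 6 → 'g'
  'm' (12) + 24 = 10 → 'k'
  'i' (8) + 24 = 6 → 'g'
  's' (18) + 24 = 16 → 'q'
  'm' (12) + 24 = 10 → 'k'
Result = "mnrgkgqk"


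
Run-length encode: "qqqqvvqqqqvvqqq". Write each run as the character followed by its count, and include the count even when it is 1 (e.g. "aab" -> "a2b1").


String: "qqqqvvqqqqvvqqq"
Scanning for consecutive runs:
  'q' x 4
  'v' x 2
  'q' x 4
  'v' x 2
  'q' x 3
RLE = "q4v2q4v2q3"


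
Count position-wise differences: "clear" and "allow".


Comparing character by character (same length = 5):
  Pos 0: 'c' vs 'a' !=
  Pos 1: 'l' vs 'l' =
  Pos 2: 'e' vs 'l' !=
  Pos 3: 'a' vs 'o' !=
  Pos 4: 'r' vs 'w' !=
Hamming distance = 4


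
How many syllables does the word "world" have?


Word: "world"
Syllable breakdown: world
Counting: 1 part
= 1 syllable


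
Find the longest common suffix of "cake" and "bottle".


Word 1: "cake"
Word 2: "bottle"
Comparing from end:
  Pos -1: 'e' == 'e'
  Pos -2: 'k' != 'l' (stop)
LCS = "e" (length 1)


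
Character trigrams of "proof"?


Word: "proof" (length 5)
Number of trigrams = 5 - 3 + 1 = 3
  Position 0: "pro"
  Position 1: "roo"
  Position 2: "oof"
Trigrams = "pro", "roo", "oof"


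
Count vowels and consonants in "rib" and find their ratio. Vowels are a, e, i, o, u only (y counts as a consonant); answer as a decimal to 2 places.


Word: "rib"
Vowels (a,e,i,o,u): 1
Consonants: 2
Ratio = 1/2
= 0.50


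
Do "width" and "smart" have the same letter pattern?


Pattern of "width": [0, 1, 2, 3, 4]
Pattern of "smart": [0, 1, 2, 3, 4]
Patterns match
Same pattern = Yes


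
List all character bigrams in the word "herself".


Word: "herself" (length 7)
Number of bigrams = 7 - 2 + 1 = 6
  Position 0: "he"
  Position 1: "er"
  Position 2: "rs"
  Position 3: "se"
  Position 4: "el"
  Position 5: "lf"
Bigrams = "he", "er", "rs", "se", "el", "lf"


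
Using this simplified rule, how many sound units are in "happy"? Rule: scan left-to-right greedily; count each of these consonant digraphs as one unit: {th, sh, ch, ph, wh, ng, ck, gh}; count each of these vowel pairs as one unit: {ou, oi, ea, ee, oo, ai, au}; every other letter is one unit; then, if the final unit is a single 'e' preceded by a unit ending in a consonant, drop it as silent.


Word: "happy" (5 letters)
Left-to-right scan:
  1. 'h' (letter)
  2. 'a' (letter)
  3. 'p' (letter)
  4. 'p' (letter)
  5. 'y' (letter)
Units from scan: 5
Sound units = 5 units


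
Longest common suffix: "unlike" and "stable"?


Word 1: "unlike"
Word 2: "stable"
Comparing from end:
  Pos -1: 'e' == 'e'
  Pos -2: 'k' != 'l' (stop)
LCS = "e" (length 1)


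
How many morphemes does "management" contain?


Word: "management"
Morphemes: manage + -ment
Each morpheme carries meaning
= 2 morphemes


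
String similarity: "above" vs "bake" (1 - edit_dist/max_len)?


Word 1: "above" (length 5)
Word 2: "bake" (length 4)
One optimal edit sequence:
  1. delete 'a'  (+1)
  2. keep 'b'
  3. substitute 'o' -> 'a'  (+1)
  4. substitute 'v' -> 'k'  (+1)
  5. keep 'e'
Edit distance = 3
Max length = max(5, 4) = 5
Similarity = 1 - 3/5
= 0.4000


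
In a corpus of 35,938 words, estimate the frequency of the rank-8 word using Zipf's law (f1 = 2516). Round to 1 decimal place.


Zipf's law: f(r) = f(1) / r
f(1) = 2516
f(8) = 2516 / 8
= 314.5 occurrences


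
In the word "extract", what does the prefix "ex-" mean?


Prefix: ex-
Example: extract = ex- + tract
Meaning = out / former


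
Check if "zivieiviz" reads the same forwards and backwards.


Word: "zivieiviz"
Reversed: "zivieiviz"
Forward == Backward? zivieiviz == zivieiviz
Palindrome = Yes


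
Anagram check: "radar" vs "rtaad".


Word 1: "radar" → sorted: aadrr
Word 2: "rtaad" → sorted: aadrt
Same letters? aadrr != aadrt
Anagram = No


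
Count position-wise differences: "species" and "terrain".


Comparing character by character (same length = 7):
  Pos 0: 's' vs 't' !=
  Pos 1: 'p' vs 'e' !=
  Pos 2: 'e' vs 'r' !=
  Pos 3: 'c' vs 'r' !=
  Pos 4: 'i' vs 'a' !=
  Pos 5: 'e' vs 'i' !=
  Pos 6: 's' vs 'n' !=
Hamming distance = 7


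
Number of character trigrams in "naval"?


Word: "naval" (length 5)
Number of 3-grams = length - 3 + 1 = 5 - 3 + 1
= 3


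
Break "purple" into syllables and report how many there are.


Word: "purple"
Syllable breakdown: pur | ple
Counting: 2 parts
= 2 syllables


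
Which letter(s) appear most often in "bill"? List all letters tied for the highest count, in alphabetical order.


Word: "bill"
Letter counts:
  'b': 1
  'i': 1
  'l': 2
Maximum count = 2
Most frequent = 'l' (2 times each)


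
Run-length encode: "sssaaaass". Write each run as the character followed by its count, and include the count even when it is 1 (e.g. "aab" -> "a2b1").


String: "sssaaaass"
Scanning for consecutive runs:
  's' x 3
  'a' x 4
  's' x 2
RLE = "s3a4s2"


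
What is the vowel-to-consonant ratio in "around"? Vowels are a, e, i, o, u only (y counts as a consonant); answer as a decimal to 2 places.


Word: "around"
Vowels (a,e,i,o,u): 3
Consonants: 3
Ratio = 3/3
= 1.00


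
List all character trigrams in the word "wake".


Word: "wake" (length 4)
Number of trigrams = 4 - 3 + 1 = 2
  Position 0: "wak"
  Position 1: "ake"
Trigrams = "wak", "ake"


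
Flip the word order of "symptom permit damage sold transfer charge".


Original: "symptom permit damage sold transfer charge"
Words (1..n): symptom | permit | damage | sold | transfer | charge
Reversed (n..1): charge | transfer | sold | damage | permit | symptom
Result = "charge transfer sold damage permit symptom"


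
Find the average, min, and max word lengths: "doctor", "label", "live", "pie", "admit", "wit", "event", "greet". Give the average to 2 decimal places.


Lengths: "doctor"=6, "label"=5, "live"=4, "pie"=3, "admit"=5, "wit"=3, "event"=5, "greet"=5
Sum = 36, Count = 8
Average = 36/8 = 4.50
= avg=4.50, min=3, max=6


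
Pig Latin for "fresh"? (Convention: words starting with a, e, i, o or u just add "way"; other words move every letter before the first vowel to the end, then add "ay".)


Word: "fresh"
Starts with consonant(s) → move to end, add 'ay'
Consonant cluster: "fr"
Pig Latin = "eshfray"


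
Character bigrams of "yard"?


Word: "yard" (length 4)
Number of bigrams = 4 - 2 + 1 = 3
  Position 0: "ya"
  Position 1: "ar"
  Position 2: "rd"
Bigrams = "ya", "ar", "rd"


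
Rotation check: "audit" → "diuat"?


Word: "audit", Candidate: "diuat"
Method: check if candidate is substring of word+word
"auditaudit" contains "diuat"? No
Is rotation = No


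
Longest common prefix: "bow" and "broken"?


Word 1: "bow"
Word 2: "broken"
Comparing from start:
  Pos 0: 'b' == 'b'
  Pos 1: 'o' != 'r' (stop)
LCP = "b" (length 1)


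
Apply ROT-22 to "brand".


Word: "brand"
Shift: 22
Each letter → (letter + shift) mod 26:
  'b' (1) + 22 = 23 → 'x'
  'r' (17) + 22 = 13 → 'n'
  'a' (0) + 22 = 22 → 'w'
  'n' (13) + 22 = 9 → 'j'
  'd' (3) + 22 = 25 → 'z'
Result = "xnwjz"


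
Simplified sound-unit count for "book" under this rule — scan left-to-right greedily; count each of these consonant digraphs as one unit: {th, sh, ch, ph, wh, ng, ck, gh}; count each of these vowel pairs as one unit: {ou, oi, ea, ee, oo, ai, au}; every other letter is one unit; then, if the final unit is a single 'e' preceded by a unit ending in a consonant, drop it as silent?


Word: "book" (4 letters)
Left-to-right scan:
  [1] 'b' (letter)
  [2] 'oo' (vowel-pair)
  [3] 'k' (letter)
Units from scan: 3
Sound units = 3 units


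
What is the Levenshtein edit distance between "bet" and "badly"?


Word 1: "bet" (length 3)
Word 2: "badly" (length 5)
One optimal edit sequence (insert/delete/substitute each cost 1):
  1. keep 'b'
  2. insert 'a'  (+1)
  3. insert 'd'  (+1)
  4. substitute 'e' -> 'l'  (+1)
  5. substitute 't' -> 'y'  (+1)
Total edit operations: 4
Edit distance = 4


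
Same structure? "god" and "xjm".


Pattern of "god": [0, 1, 2]
Pattern of "xjm": [0, 1, 2]
Patterns match
Same pattern = Yes


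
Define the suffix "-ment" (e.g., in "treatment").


Suffix: -ment
Example: treatment = treat + -ment
Meaning = result of action


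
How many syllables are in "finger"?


Word: "finger"
Syllable breakdown: fin / ger
Counting: 2 parts
= 2 syllables


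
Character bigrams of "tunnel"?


Word: "tunnel" (length 6)
Number of bigrams = 6 - 2 + 1 = 5
  Position 0: "tu"
  Position 1: "un"
  Position 2: "nn"
  Position 3: "ne"
  Position 4: "el"
Bigrams = "tu", "un", "nn", "ne", "el"


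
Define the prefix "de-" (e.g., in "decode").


Prefix: de-
Example: decode = de- + code
Meaning = remove / reverse


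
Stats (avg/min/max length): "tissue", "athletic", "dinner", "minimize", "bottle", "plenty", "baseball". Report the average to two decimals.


Lengths: "tissue"=6, "athletic"=8, "dinner"=6, "minimize"=8, "bottle"=6, "plenty"=6, "baseball"=8
Sum = 48, Count = 7
Average = 48/7 = 6.86
= avg=6.86, min=6, max=8


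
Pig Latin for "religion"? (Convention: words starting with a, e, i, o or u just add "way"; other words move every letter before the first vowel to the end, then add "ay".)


Word: "religion"
Starts with consonant(s) → move to end, add 'ay'
Consonant cluster: "r"
Pig Latin = "eligionray"


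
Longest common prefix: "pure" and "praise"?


Word 1: "pure"
Word 2: "praise"
Comparing from start:
  Pos 0: 'p' == 'p'
  Pos 1: 'u' != 'r' (stop)
LCP = "p" (length 1)


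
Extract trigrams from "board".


Word: "board" (length 5)
Number of trigrams = 5 - 3 + 1 = 3
  Position 0: "boa"
  Position 1: "oar"
  Position 2: "ard"
Trigrams = "boa", "oar", "ard"


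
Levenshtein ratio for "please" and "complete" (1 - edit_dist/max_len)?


Word 1: "please" (length 6)
Word 2: "complete" (length 8)
One optimal edit sequence:
  1. insert 'c'  (+1)
  2. insert 'o'  (+1)
  3. insert 'm'  (+1)
  4. keep 'p'
  5. keep 'l'
  6. keep 'e'
  7. delete 'a'  (+1)
  8. substitute 's' -> 't'  (+1)
  9. keep 'e'
Edit distance = 5
Max length = max(6, 8) = 8
Similarity = 1 - 5/8
= 0.3750


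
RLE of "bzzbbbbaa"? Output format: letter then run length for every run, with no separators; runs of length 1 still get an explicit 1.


String: "bzzbbbbaa"
Scanning for consecutive runs:
  'b' x 1
  'z' x 2
  'b' x 4
  'a' x 2
RLE = "b1z2b4a2"


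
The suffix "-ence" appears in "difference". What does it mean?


Suffix: -ence
Example: difference = differ + -ence
Meaning = state of


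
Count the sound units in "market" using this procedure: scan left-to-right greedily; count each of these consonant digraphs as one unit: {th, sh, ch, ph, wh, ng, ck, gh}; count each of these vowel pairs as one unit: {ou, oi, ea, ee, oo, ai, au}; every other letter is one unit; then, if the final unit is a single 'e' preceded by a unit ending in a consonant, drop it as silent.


Word: "market" (6 letters)
Left-to-right scan:
  1. 'm' (letter)
  2. 'a' (letter)
  3. 'r' (letter)
  4. 'k' (letter)
  5. 'e' (letter)
  6. 't' (letter)
Units from scan: 6
Sound units = 6 units


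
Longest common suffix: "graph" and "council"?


Word 1: "graph"
Word 2: "council"
Comparing from end:
  Pos -1: 'h' != 'l' (stop)
LCS = "" (length 0)


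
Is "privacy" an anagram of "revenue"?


Word 1: "revenue" → sorted: eeenruv
Word 2: "privacy" → sorted: aciprvy
Same letters? eeenruv != aciprvy
Anagram = No


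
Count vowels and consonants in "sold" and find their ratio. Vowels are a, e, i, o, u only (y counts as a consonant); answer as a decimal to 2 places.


Word: "sold"
Vowels (a,e,i,o,u): 1
Consonants: 3
Ratio = 1/3
= 0.33


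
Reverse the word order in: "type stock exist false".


Original: "type stock exist false"
Words (1..n): type | stock | exist | false
Reversed (n..1): false | exist | stock | type
Result = "false exist stock type"


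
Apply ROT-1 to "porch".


Word: "porch"
Shift: 1
Each letter → (letter + shift) mod 26:
  'p' (15) + 1 = 16 → 'q'
  'o' (14) + 1 = 15 → 'p'
  'r' (17) + 1 = 18 → 's'
  'c' (2) + 1 = 3 → 'd'
  'h' (7) + 1 = 8 → 'i'
Result = "qpsdi"


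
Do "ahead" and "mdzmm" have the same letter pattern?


Pattern of "ahead": [0, 1, 2, 0, 3]
Pattern of "mdzmm": [0, 1, 2, 0, 0]
Patterns do not match
Same pattern = No


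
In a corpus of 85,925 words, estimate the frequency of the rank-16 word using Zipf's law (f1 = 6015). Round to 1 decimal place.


Zipf's law: f(r) = f(1) / r
f(1) = 6015
f(16) = 6015 / 16
= 375.9 occurrences


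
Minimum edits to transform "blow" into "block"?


Word 1: "blow" (length 4)
Word 2: "block" (length 5)
One optimal edit sequence (insert/delete/substitute each cost 1):
  1. keep 'b'
  2. keep 'l'
  3. keep 'o'
  4. insert 'c'  (+1)
  5. substitute 'w' -> 'k'  (+1)
Total edit operations: 2
Edit distance = 2


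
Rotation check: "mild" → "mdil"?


Word: "mild", Candidate: "mdil"
Method: check if candidate is substring of word+word
"mildmild" contains "mdil"? No
Is rotation = No


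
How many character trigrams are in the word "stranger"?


Word: "stranger" (length 8)
Number of 3-grams = length - 3 + 1 = 8 - 3 + 1
= 6


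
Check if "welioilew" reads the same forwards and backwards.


Word: "welioilew"
Reversed: "welioilew"
Forward == Backward? welioilew == welioilew
Palindrome = Yes


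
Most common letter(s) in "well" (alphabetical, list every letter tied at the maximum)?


Word: "well"
Letter counts:
  'e': 1
  'l': 2
  'w': 1
Maximum count = 2
Most frequent = 'l' (2 times each)


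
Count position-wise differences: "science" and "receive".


Comparing character by character (same length = 7):
  Pos 0: 's' vs 'r' !=
  Pos 1: 'c' vs 'e' !=
  Pos 2: 'i' vs 'c' !=
  Pos 3: 'e' vs 'e' =
  Pos 4: 'n' vs 'i' !=
  Pos 5: 'c' vs 'v' !=
  Pos 6: 'e' vs 'e' =
Hamming distance = 5


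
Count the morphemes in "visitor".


Word: "visitor"
Morphemes: visit / -or
Each morpheme carries meaning
= 2 morphemes


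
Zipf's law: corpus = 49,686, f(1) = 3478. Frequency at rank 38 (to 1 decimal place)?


Zipf's law: f(r) = f(1) / r
f(1) = 3478
f(38) = 3478 / 38
= 91.5 occurrences


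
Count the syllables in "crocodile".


Word: "crocodile"
Syllable breakdown: croc | o | dile
Counting: 3 parts
= 3 syllables


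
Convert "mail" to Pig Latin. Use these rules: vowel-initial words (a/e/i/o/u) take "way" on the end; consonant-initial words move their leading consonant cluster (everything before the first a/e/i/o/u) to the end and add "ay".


Word: "mail"
Starts with consonant(s) → move to end, add 'ay'
Consonant cluster: "m"
Pig Latin = "ailmay"


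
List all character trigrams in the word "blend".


Word: "blend" (length 5)
Number of trigrams = 5 - 3 + 1 = 3
  Position 0: "ble"
  Position 1: "len"
  Position 2: "end"
Trigrams = "ble", "len", "end"


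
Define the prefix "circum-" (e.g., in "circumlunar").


Prefix: circum-
Example: circumlunar = circum- + lunar
Meaning = around


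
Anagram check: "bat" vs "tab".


Word 1: "bat" → sorted: abt
Word 2: "tab" → sorted: abt
Same letters? abt == abt
Anagram = Yes


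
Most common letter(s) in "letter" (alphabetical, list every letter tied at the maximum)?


Word: "letter"
Letter counts:
  'e': 2
  'l': 1
  'r': 1
  't': 2
Maximum count = 2
Most frequent = 'e', 't' (2 times each)


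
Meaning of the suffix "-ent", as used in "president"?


Suffix: -ent
As in: president -> preside + -ent, with a spelling change
Meaning = one who / that which


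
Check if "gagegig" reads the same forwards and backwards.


Word: "gagegig"
Reversed: "gigegag"
Forward == Backward? gagegig != gigegag
Palindrome = No


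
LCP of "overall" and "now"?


Word 1: "overall"
Word 2: "now"
Comparing from start:
  Pos 0: 'o' != 'n' (stop)
LCP = "" (length 0)


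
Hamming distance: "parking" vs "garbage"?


Comparing character by character (same length = 7):
  Pos 0: 'p' vs 'g' !=
  Pos 1: 'a' vs 'a' =
  Pos 2: 'r' vs 'r' =
  Pos 3: 'k' vs 'b' !=
  Pos 4: 'i' vs 'a' !=
  Pos 5: 'n' vs 'g' !=
  Pos 6: 'g' vs 'e' !=
Hamming distance = 5


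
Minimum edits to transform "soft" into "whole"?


Word 1: "soft" (length 4)
Word 2: "whole" (length 5)
One optimal edit sequence (insert/delete/substitute each cost 1):
  1. insert 'w'  (+1)
  2. substitute 's' -> 'h'  (+1)
  3. keep 'o'
  4. substitute 'f' -> 'l'  (+1)
  5. substitute 't' -> 'e'  (+1)
Total edit operations: 4
Edit distance = 4


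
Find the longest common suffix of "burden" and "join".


Word 1: "burden"
Word 2: "join"
Comparing from end:
  Pos -1: 'n' == 'n'
  Pos -2: 'e' != 'i' (stop)
LCS = "n" (length 1)


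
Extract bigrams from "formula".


Word: "formula" (length 7)
Number of bigrams = 7 - 2 + 1 = 6
  Position 0: "fo"
  Position 1: "or"
  Position 2: "rm"
  Position 3: "mu"
  Position 4: "ul"
  Position 5: "la"
Bigrams = "fo", "or", "rm", "mu", "ul", "la"
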